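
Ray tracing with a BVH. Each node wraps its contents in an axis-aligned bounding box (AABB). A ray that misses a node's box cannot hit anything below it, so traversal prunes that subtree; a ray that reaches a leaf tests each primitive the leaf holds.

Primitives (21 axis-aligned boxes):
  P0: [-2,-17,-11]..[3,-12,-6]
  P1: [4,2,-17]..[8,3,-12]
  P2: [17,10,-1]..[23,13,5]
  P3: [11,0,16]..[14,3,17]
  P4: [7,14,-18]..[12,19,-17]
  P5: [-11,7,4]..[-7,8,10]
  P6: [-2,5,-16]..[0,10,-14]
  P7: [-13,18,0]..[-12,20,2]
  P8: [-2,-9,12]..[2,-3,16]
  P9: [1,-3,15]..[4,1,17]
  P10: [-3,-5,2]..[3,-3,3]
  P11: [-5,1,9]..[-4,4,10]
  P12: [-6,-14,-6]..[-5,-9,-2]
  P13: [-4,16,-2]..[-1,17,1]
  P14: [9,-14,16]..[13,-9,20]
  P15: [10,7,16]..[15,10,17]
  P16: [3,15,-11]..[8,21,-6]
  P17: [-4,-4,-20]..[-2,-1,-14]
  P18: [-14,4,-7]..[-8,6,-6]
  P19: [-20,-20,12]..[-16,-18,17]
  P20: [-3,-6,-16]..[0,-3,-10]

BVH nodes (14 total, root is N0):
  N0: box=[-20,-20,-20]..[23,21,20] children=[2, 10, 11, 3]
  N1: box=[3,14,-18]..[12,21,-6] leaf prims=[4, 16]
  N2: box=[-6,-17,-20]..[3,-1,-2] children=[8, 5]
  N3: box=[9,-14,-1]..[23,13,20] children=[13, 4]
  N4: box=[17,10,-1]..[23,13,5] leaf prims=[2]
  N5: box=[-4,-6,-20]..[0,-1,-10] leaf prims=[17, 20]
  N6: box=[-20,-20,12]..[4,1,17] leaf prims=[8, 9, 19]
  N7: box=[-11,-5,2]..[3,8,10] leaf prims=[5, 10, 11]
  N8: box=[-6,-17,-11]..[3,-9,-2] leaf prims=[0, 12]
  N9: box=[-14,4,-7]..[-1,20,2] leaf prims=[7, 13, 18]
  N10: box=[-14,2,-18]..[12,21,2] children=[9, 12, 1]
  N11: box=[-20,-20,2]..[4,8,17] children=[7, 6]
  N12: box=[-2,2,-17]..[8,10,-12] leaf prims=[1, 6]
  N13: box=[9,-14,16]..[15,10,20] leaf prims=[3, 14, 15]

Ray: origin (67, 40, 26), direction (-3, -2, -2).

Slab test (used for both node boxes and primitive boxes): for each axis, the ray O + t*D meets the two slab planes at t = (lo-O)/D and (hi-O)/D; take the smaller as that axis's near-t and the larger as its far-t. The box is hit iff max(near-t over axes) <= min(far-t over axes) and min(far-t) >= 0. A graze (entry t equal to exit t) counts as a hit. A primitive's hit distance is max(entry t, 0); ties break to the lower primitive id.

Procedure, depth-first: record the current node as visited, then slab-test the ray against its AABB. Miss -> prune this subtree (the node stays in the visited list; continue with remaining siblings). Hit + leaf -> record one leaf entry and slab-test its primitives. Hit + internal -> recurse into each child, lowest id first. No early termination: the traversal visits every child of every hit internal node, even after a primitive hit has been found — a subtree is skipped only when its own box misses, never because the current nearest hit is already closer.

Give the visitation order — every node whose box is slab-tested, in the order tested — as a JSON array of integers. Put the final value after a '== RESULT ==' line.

Trace the traversal:
N0 x:[44/3,29] y:[19/2,30] z:[3,23] -> hit [44/3,23], descend [2, 3, 10, 11]
  N2 x:[64/3,73/3] y:[41/2,57/2] z:[14,23] -> hit [64/3,23], descend [5, 8]
    N5 x:[67/3,71/3] y:[41/2,23] z:[18,23] -> hit [67/3,23] leaf, test {P17(miss), P20(miss)}
    N8 x:[64/3,73/3] y:[49/2,57/2] z:[14,37/2] -> miss, prune
  N3 x:[44/3,58/3] y:[27/2,27] z:[3,27/2] -> miss, prune
  N10 x:[55/3,27] y:[19/2,19] z:[12,22] -> hit [55/3,19], descend [1, 9, 12]
    N1 x:[55/3,64/3] y:[19/2,13] z:[16,22] -> miss, prune
    N9 x:[68/3,27] y:[10,18] z:[12,33/2] -> miss, prune
    N12 x:[59/3,23] y:[15,19] z:[19,43/2] -> miss, prune
  N11 x:[21,29] y:[16,30] z:[9/2,12] -> miss, prune

Summary -> nodes [0, 2, 5, 8, 3, 10, 1, 9, 12, 11]; box-tests=10; leaf-entries=1; first=miss

== RESULT ==
[0, 2, 5, 8, 3, 10, 1, 9, 12, 11]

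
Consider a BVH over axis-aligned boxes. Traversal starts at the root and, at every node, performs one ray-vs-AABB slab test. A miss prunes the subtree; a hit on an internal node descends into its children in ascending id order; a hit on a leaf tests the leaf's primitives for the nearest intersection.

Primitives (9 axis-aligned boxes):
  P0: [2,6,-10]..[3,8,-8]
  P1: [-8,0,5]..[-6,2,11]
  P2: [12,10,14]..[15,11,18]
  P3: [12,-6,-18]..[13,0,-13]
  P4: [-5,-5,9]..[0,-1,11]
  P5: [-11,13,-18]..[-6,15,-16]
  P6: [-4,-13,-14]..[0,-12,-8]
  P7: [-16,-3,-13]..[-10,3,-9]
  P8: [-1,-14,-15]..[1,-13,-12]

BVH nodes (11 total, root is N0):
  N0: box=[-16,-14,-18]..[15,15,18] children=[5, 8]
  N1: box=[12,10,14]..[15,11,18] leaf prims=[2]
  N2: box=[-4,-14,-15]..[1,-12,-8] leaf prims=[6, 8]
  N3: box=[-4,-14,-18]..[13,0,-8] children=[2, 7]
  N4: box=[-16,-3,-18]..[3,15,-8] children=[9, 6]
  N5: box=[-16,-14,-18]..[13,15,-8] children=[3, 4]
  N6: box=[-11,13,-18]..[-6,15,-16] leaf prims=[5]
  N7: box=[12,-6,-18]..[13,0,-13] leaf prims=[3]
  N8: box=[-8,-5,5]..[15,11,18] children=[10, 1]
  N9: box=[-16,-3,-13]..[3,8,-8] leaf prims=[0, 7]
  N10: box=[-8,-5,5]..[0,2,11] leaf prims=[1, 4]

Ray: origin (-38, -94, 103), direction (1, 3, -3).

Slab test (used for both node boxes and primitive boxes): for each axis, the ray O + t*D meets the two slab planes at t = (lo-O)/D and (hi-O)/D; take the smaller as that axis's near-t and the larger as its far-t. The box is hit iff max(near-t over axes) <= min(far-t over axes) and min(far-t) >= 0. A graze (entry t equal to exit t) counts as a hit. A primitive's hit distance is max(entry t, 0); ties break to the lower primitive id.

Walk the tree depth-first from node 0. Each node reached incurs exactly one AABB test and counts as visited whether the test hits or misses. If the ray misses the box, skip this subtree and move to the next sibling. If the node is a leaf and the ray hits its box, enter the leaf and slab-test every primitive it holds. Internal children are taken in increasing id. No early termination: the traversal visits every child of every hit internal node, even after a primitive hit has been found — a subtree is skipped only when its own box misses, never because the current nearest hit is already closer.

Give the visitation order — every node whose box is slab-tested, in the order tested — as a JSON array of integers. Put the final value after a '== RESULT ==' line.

Walk:
N0 x:[22,53] y:[80/3,109/3] z:[85/3,121/3] -> hit [85/3,109/3], descend [5, 8]
  N5 x:[22,51] y:[80/3,109/3] z:[37,121/3] -> miss, prune
  N8 x:[30,53] y:[89/3,35] z:[85/3,98/3] -> hit [30,98/3], descend [1, 10]
    N1 x:[50,53] y:[104/3,35] z:[85/3,89/3] -> miss, prune
    N10 x:[30,38] y:[89/3,32] z:[92/3,98/3] -> hit [92/3,32] leaf, test {P1@t=94/3, P4(miss)}

Summary -> nodes [0, 5, 8, 1, 10]; box-tests=5; leaf-entries=1; first=P1

== RESULT ==
[0, 5, 8, 1, 10]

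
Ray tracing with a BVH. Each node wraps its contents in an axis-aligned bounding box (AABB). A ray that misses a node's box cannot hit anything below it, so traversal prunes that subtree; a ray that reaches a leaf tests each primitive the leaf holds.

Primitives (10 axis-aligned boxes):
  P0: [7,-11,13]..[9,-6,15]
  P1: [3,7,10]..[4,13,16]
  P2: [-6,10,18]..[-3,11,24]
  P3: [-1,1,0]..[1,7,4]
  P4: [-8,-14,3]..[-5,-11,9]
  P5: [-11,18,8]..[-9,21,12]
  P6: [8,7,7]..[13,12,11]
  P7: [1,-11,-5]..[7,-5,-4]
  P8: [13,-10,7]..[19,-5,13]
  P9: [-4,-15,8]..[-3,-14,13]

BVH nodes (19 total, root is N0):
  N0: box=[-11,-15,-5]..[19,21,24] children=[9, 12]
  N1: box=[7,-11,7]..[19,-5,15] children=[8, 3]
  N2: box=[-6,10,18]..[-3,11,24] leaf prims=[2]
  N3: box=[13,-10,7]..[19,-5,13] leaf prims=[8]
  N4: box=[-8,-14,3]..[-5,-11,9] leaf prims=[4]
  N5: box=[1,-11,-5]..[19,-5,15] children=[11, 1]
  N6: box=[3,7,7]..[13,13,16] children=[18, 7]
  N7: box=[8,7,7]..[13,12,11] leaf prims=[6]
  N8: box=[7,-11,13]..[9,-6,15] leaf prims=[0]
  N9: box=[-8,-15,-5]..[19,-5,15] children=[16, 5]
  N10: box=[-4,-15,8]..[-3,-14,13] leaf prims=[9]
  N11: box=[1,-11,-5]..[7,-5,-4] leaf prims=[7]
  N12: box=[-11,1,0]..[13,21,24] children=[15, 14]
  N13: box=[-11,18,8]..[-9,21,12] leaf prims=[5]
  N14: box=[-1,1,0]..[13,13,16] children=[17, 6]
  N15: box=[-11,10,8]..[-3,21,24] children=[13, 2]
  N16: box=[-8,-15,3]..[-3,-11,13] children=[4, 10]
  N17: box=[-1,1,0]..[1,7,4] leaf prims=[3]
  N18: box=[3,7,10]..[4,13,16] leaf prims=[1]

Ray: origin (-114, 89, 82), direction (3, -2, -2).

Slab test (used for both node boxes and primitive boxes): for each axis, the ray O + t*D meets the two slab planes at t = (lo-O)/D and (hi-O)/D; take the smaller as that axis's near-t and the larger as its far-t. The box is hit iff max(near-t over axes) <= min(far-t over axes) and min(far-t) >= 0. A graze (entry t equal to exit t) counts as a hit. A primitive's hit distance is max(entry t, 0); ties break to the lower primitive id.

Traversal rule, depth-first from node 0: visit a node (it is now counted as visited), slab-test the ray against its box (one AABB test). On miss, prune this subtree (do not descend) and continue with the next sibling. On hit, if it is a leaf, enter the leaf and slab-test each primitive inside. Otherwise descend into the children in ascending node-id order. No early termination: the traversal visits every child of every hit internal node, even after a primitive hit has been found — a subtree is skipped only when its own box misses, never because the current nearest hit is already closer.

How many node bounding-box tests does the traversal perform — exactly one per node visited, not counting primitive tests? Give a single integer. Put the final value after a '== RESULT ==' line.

Walk:
N0 x:[103/3,133/3] y:[34,52] z:[29,87/2] -> hit [103/3,87/2], descend [9, 12]
  N9 x:[106/3,133/3] y:[47,52] z:[67/2,87/2] -> miss, prune
  N12 x:[103/3,127/3] y:[34,44] z:[29,41] -> hit [103/3,41], descend [14, 15]
    N14 x:[113/3,127/3] y:[38,44] z:[33,41] -> hit [38,41], descend [6, 17]
      N6 x:[39,127/3] y:[38,41] z:[33,75/2] -> miss, prune
      N17 x:[113/3,115/3] y:[41,44] z:[39,41] -> miss, prune
    N15 x:[103/3,37] y:[34,79/2] z:[29,37] -> hit [103/3,37], descend [2, 13]
      N2 x:[36,37] y:[39,79/2] z:[29,32] -> miss, prune
      N13 x:[103/3,35] y:[34,71/2] z:[35,37] -> hit [35,35] leaf, test {P5@t=35}

9 AABB tests over nodes [0, 9, 12, 14, 6, 17, 15, 2, 13]; 1 leaf entered; closest P5.

== RESULT ==
9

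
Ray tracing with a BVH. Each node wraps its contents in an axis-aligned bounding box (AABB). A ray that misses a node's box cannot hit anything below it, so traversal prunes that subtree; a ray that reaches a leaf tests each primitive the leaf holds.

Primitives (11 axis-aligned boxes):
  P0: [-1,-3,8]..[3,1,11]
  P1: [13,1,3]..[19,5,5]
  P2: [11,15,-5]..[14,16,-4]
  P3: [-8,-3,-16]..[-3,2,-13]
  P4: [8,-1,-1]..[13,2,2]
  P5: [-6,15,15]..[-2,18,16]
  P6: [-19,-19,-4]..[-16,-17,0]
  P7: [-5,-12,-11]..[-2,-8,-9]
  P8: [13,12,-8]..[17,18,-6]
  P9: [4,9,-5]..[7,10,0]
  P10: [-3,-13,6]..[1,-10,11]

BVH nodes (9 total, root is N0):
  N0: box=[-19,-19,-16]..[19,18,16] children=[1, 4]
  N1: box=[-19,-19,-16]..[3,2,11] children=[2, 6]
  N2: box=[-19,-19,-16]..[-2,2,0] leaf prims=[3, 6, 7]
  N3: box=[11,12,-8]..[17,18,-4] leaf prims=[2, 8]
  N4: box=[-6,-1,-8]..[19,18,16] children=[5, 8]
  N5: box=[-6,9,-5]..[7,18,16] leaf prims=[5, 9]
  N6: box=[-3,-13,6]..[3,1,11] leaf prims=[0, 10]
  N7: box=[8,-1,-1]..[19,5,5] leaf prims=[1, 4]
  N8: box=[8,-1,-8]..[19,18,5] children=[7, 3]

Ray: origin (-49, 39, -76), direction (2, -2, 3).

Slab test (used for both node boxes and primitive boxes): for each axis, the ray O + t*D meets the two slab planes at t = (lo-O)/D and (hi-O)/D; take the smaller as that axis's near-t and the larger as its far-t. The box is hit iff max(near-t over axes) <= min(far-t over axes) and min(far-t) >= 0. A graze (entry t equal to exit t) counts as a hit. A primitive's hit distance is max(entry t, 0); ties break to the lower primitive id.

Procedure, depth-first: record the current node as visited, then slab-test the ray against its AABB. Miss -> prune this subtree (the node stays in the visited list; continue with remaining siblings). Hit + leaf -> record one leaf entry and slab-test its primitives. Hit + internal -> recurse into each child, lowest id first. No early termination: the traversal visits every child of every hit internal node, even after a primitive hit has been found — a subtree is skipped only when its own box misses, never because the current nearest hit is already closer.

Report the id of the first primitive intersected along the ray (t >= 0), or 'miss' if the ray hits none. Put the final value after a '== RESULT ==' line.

Traverse from the root:
N0 x:[15,34] y:[21/2,29] z:[20,92/3] -> hit [20,29], descend [1, 4]
  N1 x:[15,26] y:[37/2,29] z:[20,29] -> hit [20,26], descend [2, 6]
    N2 x:[15,47/2] y:[37/2,29] z:[20,76/3] -> hit [20,47/2] leaf, test {P3@t=41/2, P6(miss), P7(miss)}
    N6 x:[23,26] y:[19,26] z:[82/3,29] -> miss, prune
  N4 x:[43/2,34] y:[21/2,20] z:[68/3,92/3] -> miss, prune

5 AABB tests over nodes [0, 1, 2, 6, 4]; 1 leaf entered; closest P3.

== RESULT ==
3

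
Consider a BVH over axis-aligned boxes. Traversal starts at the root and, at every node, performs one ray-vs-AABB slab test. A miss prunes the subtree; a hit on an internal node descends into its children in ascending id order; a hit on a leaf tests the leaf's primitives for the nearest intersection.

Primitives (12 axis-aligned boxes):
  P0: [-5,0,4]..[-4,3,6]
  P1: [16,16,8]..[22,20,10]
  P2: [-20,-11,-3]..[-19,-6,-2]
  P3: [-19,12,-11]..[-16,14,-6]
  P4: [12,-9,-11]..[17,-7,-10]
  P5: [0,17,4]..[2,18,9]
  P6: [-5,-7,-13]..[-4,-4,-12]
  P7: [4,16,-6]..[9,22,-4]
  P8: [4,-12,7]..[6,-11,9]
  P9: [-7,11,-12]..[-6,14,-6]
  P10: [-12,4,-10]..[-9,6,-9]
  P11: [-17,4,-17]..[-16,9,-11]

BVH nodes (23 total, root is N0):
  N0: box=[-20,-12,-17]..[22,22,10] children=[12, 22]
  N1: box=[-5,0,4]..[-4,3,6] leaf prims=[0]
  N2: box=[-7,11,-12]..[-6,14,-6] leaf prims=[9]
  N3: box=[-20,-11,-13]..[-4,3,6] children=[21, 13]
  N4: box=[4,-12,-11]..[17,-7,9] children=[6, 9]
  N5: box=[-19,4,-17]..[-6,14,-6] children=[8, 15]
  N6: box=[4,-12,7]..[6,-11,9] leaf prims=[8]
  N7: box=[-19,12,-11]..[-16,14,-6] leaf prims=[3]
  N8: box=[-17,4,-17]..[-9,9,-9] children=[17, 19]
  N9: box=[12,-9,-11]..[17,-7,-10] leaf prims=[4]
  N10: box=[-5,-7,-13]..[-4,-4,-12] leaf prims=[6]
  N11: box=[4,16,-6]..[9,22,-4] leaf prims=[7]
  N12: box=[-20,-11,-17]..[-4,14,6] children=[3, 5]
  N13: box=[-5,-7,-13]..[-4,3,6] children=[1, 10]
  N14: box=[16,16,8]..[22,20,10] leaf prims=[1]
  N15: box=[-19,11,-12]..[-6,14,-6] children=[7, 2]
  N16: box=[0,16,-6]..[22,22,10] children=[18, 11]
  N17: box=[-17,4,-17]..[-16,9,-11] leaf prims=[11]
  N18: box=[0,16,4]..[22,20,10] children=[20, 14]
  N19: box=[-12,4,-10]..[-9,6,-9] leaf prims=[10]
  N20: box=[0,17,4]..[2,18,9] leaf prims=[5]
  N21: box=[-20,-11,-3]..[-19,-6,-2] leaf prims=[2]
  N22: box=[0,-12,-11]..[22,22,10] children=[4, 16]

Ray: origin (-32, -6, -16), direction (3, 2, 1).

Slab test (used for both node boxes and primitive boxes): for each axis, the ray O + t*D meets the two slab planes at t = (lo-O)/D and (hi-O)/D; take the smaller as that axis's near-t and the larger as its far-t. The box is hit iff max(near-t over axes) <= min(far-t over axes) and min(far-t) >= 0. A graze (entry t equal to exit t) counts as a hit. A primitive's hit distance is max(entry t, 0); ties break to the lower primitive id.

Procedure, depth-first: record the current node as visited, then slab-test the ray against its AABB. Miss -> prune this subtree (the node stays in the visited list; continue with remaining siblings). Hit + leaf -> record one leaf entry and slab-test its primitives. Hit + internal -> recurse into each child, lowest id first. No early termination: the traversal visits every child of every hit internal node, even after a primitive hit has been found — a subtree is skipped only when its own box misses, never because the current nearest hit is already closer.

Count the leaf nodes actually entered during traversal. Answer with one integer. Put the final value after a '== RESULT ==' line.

Traverse from the root:
N0 x:[4,18] y:[-3,14] z:[-1,26] -> hit [4,14], descend [12, 22]
  N12 x:[4,28/3] y:[-5/2,10] z:[-1,22] -> hit [4,28/3], descend [3, 5]
    N3 x:[4,28/3] y:[-5/2,9/2] z:[3,22] -> hit [4,9/2], descend [13, 21]
      N13 x:[9,28/3] y:[-1/2,9/2] z:[3,22] -> miss, prune
      N21 x:[4,13/3] y:[-5/2,0] z:[13,14] -> miss, prune
    N5 x:[13/3,26/3] y:[5,10] z:[-1,10] -> hit [5,26/3], descend [8, 15]
      N8 x:[5,23/3] y:[5,15/2] z:[-1,7] -> hit [5,7], descend [17, 19]
        N17 x:[5,16/3] y:[5,15/2] z:[-1,5] -> hit [5,5] leaf, test {P11@t=5}
        N19 x:[20/3,23/3] y:[5,6] z:[6,7] -> miss, prune
      N15 x:[13/3,26/3] y:[17/2,10] z:[4,10] -> hit [17/2,26/3], descend [2, 7]
        N2 x:[25/3,26/3] y:[17/2,10] z:[4,10] -> hit [17/2,26/3] leaf, test {P9@t=17/2}
        N7 x:[13/3,16/3] y:[9,10] z:[5,10] -> miss, prune
  N22 x:[32/3,18] y:[-3,14] z:[5,26] -> hit [32/3,14], descend [4, 16]
    N4 x:[12,49/3] y:[-3,-1/2] z:[5,25] -> miss, prune
    N16 x:[32/3,18] y:[11,14] z:[10,26] -> hit [11,14], descend [11, 18]
      N11 x:[12,41/3] y:[11,14] z:[10,12] -> hit [12,12] leaf, test {P7@t=12}
      N18 x:[32/3,18] y:[11,13] z:[20,26] -> miss, prune

Summary -> nodes [0, 12, 3, 13, 21, 5, 8, 17, 19, 15, 2, 7, 22, 4, 16, 11, 18]; box-tests=17; leaf-entries=3; first=P11

== RESULT ==
3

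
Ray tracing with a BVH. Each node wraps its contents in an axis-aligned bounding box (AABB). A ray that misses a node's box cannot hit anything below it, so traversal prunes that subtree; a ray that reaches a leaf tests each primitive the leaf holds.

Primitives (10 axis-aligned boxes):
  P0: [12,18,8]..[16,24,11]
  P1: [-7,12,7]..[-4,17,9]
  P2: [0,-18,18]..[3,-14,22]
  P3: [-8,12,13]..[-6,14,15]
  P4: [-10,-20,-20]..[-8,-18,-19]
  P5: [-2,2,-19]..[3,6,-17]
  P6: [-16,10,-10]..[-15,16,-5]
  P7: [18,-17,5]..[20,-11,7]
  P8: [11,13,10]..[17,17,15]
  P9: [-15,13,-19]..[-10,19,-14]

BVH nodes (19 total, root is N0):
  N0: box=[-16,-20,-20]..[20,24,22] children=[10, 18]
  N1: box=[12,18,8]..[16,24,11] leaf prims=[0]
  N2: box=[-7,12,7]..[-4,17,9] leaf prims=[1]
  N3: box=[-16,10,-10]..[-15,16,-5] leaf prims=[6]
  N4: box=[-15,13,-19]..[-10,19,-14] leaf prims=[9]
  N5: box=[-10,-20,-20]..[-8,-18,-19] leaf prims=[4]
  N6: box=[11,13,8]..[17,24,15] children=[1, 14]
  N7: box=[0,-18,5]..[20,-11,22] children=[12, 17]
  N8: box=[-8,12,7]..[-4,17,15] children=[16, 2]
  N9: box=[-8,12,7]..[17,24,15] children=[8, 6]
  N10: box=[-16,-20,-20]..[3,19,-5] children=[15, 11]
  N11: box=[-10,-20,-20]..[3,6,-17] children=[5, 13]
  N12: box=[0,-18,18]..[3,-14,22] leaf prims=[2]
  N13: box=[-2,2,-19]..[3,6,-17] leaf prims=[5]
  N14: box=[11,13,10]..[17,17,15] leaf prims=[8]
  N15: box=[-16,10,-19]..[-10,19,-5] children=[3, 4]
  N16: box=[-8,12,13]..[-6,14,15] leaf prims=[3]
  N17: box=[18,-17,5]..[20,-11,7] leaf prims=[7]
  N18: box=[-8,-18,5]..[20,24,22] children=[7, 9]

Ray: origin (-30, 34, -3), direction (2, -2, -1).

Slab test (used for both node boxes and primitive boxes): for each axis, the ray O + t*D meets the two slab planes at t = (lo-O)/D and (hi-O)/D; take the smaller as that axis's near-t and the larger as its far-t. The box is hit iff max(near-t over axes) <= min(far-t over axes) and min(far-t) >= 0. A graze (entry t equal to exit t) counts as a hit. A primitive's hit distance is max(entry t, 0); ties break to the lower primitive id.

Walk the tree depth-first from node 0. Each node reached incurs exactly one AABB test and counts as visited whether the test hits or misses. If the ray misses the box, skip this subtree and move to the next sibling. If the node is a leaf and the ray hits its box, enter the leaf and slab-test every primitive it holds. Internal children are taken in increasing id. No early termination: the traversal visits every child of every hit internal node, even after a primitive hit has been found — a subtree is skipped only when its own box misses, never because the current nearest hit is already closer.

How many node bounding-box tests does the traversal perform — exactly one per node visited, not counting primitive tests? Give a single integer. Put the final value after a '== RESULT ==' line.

Traverse from the root:
N0 x:[7,25] y:[5,27] z:[-25,17] -> hit [7,17], descend [10, 18]
  N10 x:[7,33/2] y:[15/2,27] z:[2,17] -> hit [15/2,33/2], descend [11, 15]
    N11 x:[10,33/2] y:[14,27] z:[14,17] -> hit [14,33/2], descend [5, 13]
      N5 x:[10,11] y:[26,27] z:[16,17] -> miss, prune
      N13 x:[14,33/2] y:[14,16] z:[14,16] -> hit [14,16] leaf, test {P5@t=14}
    N15 x:[7,10] y:[15/2,12] z:[2,16] -> hit [15/2,10], descend [3, 4]
      N3 x:[7,15/2] y:[9,12] z:[2,7] -> miss, prune
      N4 x:[15/2,10] y:[15/2,21/2] z:[11,16] -> miss, prune
  N18 x:[11,25] y:[5,26] z:[-25,-8] -> miss, prune

Visited [0, 10, 11, 5, 13, 15, 3, 4, 18]. Tests: 9 box, 1 leaf. Nearest: P5.

== RESULT ==
9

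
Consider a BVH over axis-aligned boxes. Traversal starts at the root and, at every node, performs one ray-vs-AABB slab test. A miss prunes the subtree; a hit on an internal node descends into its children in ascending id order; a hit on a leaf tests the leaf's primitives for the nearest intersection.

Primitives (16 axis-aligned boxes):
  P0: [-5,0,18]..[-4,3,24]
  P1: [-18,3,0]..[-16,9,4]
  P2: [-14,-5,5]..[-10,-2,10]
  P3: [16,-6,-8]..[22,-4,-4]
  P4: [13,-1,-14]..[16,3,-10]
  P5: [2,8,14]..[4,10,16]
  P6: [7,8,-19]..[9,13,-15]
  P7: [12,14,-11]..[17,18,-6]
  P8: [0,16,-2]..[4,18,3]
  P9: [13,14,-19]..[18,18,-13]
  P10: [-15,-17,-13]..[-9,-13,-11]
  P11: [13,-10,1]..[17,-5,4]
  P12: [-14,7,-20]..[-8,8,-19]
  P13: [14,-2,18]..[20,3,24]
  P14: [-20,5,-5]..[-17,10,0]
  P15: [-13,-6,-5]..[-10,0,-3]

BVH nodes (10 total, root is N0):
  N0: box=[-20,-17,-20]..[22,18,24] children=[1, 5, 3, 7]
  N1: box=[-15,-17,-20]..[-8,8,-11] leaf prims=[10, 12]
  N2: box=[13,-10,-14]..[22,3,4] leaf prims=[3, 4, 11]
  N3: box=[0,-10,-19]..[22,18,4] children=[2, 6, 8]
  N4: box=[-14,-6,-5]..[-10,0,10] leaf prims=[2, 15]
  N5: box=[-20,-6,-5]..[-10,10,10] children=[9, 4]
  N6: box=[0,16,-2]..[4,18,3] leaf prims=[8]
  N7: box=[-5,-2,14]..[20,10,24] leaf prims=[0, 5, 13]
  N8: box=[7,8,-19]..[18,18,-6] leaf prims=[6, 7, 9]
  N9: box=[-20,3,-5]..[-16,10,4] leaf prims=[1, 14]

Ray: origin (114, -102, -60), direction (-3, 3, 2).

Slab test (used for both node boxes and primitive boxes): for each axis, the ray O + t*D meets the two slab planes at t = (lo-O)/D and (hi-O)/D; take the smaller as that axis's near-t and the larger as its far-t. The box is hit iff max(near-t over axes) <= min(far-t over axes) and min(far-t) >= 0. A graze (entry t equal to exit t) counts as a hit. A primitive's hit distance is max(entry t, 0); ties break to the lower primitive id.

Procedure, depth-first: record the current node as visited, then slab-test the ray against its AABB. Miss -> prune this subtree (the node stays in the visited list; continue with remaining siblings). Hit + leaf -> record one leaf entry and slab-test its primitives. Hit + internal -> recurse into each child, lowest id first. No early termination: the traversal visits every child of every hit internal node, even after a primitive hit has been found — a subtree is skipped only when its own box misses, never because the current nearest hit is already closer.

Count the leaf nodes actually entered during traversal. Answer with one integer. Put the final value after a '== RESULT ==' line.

Trace the traversal:
N0 x:[92/3,134/3] y:[85/3,40] z:[20,42] -> hit [92/3,40], descend [1, 3, 5, 7]
  N1 x:[122/3,43] y:[85/3,110/3] z:[20,49/2] -> miss, prune
  N3 x:[92/3,38] y:[92/3,40] z:[41/2,32] -> hit [92/3,32], descend [2, 6, 8]
    N2 x:[92/3,101/3] y:[92/3,35] z:[23,32] -> hit [92/3,32] leaf, test {P3(miss), P4(miss), P11(miss)}
    N6 x:[110/3,38] y:[118/3,40] z:[29,63/2] -> miss, prune
    N8 x:[32,107/3] y:[110/3,40] z:[41/2,27] -> miss, prune
  N5 x:[124/3,134/3] y:[32,112/3] z:[55/2,35] -> miss, prune
  N7 x:[94/3,119/3] y:[100/3,112/3] z:[37,42] -> hit [37,112/3] leaf, test {P0(miss), P5@t=37, P13(miss)}

Visited [0, 1, 3, 2, 6, 8, 5, 7]. Tests: 8 box, 2 leaf. Nearest: P5.

== RESULT ==
2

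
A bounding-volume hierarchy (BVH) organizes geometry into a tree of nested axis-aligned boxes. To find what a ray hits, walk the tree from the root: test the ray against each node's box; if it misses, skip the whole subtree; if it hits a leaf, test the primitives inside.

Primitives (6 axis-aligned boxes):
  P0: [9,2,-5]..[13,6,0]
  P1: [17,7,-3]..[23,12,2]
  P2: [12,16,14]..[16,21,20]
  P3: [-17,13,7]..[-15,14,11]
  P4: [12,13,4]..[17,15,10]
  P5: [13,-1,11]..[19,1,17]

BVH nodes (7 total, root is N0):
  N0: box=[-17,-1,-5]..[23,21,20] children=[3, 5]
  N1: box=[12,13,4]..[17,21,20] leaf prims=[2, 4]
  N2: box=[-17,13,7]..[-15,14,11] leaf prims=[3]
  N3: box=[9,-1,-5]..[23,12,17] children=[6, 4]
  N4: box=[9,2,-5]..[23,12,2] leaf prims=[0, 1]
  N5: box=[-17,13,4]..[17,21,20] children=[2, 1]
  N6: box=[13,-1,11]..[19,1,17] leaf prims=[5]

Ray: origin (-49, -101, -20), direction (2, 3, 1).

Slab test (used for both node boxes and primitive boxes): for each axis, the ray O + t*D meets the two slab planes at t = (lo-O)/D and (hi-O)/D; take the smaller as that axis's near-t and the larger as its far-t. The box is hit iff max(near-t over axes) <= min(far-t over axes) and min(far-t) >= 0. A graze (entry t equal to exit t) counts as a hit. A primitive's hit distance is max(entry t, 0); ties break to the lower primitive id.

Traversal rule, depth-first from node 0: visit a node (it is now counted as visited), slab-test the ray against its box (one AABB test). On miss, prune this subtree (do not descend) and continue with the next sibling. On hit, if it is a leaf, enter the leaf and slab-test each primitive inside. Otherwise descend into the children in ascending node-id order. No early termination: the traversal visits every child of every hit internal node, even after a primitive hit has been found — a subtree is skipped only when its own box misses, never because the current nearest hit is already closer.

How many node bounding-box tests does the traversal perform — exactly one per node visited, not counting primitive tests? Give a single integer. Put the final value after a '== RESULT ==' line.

Traverse from the root:
N0 x:[16,36] y:[100/3,122/3] z:[15,40] -> hit [100/3,36], descend [3, 5]
  N3 x:[29,36] y:[100/3,113/3] z:[15,37] -> hit [100/3,36], descend [4, 6]
    N4 x:[29,36] y:[103/3,113/3] z:[15,22] -> miss, prune
    N6 x:[31,34] y:[100/3,34] z:[31,37] -> hit [100/3,34] leaf, test {P5@t=100/3}
  N5 x:[16,33] y:[38,122/3] z:[24,40] -> miss, prune

Visited [0, 3, 4, 6, 5]. Tests: 5 box, 1 leaf. Nearest: P5.

== RESULT ==
5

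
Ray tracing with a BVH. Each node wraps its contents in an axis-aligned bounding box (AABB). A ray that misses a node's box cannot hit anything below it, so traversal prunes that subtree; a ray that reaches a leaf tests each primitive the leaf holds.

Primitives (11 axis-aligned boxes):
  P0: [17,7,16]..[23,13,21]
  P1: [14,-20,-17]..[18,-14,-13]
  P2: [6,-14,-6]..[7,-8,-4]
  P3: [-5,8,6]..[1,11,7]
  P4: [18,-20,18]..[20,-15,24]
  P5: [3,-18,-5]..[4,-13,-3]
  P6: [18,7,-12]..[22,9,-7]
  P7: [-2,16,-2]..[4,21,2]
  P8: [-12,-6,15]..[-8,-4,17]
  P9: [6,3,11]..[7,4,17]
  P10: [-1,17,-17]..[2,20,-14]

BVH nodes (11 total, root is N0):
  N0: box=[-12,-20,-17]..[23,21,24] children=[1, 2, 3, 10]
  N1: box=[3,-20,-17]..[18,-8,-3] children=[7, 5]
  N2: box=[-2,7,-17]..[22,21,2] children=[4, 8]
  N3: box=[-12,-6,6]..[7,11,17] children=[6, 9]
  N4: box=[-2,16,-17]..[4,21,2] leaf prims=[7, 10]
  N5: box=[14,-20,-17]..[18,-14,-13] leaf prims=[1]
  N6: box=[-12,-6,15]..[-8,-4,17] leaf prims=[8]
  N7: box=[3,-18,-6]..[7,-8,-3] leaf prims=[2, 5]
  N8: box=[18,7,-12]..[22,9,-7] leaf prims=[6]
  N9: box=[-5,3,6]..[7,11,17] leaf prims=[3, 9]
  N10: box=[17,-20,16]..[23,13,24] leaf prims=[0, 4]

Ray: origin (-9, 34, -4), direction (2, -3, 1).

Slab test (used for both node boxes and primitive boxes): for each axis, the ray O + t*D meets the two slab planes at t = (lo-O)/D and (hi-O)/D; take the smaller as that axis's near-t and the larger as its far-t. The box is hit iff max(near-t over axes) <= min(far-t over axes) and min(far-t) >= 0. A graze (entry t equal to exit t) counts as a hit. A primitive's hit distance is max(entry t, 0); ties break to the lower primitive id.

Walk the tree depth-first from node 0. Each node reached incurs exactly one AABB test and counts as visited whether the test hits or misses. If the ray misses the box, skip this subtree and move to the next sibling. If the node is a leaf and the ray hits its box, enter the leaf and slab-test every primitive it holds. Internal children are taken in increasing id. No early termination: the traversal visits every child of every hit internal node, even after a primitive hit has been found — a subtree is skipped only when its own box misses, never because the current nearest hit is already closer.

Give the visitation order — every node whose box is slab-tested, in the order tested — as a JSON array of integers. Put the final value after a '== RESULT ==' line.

Trace the traversal:
N0 x:[-3/2,16] y:[13/3,18] z:[-13,28] -> hit [13/3,16], descend [1, 2, 3, 10]
  N1 x:[6,27/2] y:[14,18] z:[-13,1] -> miss, prune
  N2 x:[7/2,31/2] y:[13/3,9] z:[-13,6] -> hit [13/3,6], descend [4, 8]
    N4 x:[7/2,13/2] y:[13/3,6] z:[-13,6] -> hit [13/3,6] leaf, test {P7@t=13/3, P10(miss)}
    N8 x:[27/2,31/2] y:[25/3,9] z:[-8,-3] -> miss, prune
  N3 x:[-3/2,8] y:[23/3,40/3] z:[10,21] -> miss, prune
  N10 x:[13,16] y:[7,18] z:[20,28] -> miss, prune

Visited [0, 1, 2, 4, 8, 3, 10]. Tests: 7 box, 1 leaf. Nearest: P7.

== RESULT ==
[0, 1, 2, 4, 8, 3, 10]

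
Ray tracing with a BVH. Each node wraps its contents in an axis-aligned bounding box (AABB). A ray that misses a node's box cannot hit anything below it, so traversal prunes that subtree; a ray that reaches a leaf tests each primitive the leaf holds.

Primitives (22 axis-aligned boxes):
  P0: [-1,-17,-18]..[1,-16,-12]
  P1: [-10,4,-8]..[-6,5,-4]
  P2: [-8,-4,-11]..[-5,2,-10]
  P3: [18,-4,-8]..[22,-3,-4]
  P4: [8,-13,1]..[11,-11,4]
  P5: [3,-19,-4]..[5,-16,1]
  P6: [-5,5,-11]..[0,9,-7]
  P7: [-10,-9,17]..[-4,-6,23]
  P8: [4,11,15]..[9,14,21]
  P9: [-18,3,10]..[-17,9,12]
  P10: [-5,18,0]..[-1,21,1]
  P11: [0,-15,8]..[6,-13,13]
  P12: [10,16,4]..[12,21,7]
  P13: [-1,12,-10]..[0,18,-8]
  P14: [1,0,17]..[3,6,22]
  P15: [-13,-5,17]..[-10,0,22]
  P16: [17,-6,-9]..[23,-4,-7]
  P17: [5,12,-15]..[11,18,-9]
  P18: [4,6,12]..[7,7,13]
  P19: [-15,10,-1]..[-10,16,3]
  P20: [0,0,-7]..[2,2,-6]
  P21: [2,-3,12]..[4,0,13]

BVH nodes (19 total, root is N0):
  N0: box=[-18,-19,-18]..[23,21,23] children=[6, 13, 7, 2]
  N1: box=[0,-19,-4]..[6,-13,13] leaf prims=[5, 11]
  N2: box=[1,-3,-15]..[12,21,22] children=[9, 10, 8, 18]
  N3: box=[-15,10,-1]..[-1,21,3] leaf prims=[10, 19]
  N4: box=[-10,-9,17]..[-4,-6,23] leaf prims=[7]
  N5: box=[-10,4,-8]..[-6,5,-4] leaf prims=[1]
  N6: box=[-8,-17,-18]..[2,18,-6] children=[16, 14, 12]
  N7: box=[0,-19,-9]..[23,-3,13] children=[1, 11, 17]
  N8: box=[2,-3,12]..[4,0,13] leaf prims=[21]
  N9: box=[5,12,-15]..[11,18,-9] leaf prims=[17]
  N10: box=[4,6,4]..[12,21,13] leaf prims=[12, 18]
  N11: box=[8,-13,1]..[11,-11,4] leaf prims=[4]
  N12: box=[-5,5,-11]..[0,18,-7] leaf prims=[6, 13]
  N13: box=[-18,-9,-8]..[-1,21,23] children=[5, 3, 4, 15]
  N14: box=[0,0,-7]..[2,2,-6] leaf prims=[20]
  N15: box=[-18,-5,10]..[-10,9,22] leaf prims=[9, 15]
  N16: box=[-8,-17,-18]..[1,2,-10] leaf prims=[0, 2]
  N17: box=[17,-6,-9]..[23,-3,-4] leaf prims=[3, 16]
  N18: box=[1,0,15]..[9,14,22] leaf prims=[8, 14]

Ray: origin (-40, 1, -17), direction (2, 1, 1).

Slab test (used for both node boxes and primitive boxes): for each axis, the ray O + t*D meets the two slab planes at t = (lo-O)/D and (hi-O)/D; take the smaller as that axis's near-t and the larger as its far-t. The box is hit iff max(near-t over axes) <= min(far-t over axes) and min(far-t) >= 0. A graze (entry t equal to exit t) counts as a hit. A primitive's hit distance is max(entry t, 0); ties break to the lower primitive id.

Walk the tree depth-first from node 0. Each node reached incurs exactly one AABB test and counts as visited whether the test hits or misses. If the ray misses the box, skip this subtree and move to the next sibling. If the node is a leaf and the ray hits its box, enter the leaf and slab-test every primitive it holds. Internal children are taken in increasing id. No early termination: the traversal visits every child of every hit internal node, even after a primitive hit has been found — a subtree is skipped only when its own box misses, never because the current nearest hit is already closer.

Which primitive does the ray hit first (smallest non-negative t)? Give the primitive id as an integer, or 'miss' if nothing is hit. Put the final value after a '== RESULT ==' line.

Traverse from the root:
N0 x:[11,63/2] y:[-20,20] z:[-1,40] -> hit [11,20], descend [2, 6, 7, 13]
  N2 x:[41/2,26] y:[-4,20] z:[2,39] -> miss, prune
  N6 x:[16,21] y:[-18,17] z:[-1,11] -> miss, prune
  N7 x:[20,63/2] y:[-20,-4] z:[8,30] -> miss, prune
  N13 x:[11,39/2] y:[-10,20] z:[9,40] -> hit [11,39/2], descend [3, 4, 5, 15]
    N3 x:[25/2,39/2] y:[9,20] z:[16,20] -> hit [16,39/2] leaf, test {P10@t=35/2, P19(miss)}
    N4 x:[15,18] y:[-10,-7] z:[34,40] -> miss, prune
    N5 x:[15,17] y:[3,4] z:[9,13] -> miss, prune
    N15 x:[11,15] y:[-6,8] z:[27,39] -> miss, prune

Summary -> nodes [0, 2, 6, 7, 13, 3, 4, 5, 15]; box-tests=9; leaf-entries=1; first=P10

== RESULT ==
10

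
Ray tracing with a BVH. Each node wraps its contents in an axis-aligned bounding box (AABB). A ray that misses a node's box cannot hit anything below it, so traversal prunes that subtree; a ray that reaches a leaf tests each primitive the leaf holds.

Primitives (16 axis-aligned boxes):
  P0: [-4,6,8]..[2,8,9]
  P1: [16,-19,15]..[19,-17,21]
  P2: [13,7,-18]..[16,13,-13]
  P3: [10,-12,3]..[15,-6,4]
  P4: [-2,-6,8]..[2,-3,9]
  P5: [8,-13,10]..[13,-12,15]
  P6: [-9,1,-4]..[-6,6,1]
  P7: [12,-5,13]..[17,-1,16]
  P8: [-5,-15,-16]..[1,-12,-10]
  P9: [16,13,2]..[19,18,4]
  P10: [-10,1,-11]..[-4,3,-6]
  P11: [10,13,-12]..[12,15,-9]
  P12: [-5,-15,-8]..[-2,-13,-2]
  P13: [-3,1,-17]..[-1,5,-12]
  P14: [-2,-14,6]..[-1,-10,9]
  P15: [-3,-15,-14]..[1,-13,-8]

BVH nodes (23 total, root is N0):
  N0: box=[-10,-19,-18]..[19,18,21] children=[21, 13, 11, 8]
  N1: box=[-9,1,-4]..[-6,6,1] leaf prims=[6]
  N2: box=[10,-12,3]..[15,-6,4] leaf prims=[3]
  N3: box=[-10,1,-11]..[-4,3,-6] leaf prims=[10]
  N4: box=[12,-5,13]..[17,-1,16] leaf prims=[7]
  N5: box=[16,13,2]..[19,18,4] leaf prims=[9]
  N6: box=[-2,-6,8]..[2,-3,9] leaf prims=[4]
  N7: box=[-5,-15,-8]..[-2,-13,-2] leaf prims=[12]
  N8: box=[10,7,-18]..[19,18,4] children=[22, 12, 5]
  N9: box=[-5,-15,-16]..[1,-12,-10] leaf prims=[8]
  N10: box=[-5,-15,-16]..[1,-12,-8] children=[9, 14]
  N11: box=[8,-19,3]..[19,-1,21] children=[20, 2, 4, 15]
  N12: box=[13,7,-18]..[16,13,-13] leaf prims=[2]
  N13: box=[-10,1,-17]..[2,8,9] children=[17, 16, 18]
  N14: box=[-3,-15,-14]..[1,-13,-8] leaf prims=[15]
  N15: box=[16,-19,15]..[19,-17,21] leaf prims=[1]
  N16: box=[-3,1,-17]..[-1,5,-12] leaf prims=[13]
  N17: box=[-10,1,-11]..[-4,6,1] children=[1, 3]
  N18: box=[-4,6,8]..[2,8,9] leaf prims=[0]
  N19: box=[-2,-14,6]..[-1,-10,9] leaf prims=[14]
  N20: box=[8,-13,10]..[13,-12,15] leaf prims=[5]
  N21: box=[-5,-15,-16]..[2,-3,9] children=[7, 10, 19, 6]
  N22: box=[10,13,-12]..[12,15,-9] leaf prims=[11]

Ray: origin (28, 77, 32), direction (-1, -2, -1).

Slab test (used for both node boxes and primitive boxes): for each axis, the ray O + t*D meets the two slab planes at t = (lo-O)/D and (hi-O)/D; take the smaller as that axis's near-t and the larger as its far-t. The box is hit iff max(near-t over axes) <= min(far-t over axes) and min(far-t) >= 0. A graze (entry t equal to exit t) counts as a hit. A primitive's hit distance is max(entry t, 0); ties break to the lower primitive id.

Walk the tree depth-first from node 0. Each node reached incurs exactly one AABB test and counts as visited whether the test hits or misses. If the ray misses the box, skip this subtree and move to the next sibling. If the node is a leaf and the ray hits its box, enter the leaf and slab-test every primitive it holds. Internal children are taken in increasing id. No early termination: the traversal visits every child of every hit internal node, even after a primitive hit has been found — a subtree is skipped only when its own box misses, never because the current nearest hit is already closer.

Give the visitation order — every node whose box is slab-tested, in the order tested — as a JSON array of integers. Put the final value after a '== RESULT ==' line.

Walk:
N0 x:[9,38] y:[59/2,48] z:[11,50] -> hit [59/2,38], descend [8, 11, 13, 21]
  N8 x:[9,18] y:[59/2,35] z:[28,50] -> miss, prune
  N11 x:[9,20] y:[39,48] z:[11,29] -> miss, prune
  N13 x:[26,38] y:[69/2,38] z:[23,49] -> hit [69/2,38], descend [16, 17, 18]
    N16 x:[29,31] y:[36,38] z:[44,49] -> miss, prune
    N17 x:[32,38] y:[71/2,38] z:[31,43] -> hit [71/2,38], descend [1, 3]
      N1 x:[34,37] y:[71/2,38] z:[31,36] -> hit [71/2,36] leaf, test {P6@t=71/2}
      N3 x:[32,38] y:[37,38] z:[38,43] -> hit [38,38] leaf, test {P10@t=38}
    N18 x:[26,32] y:[69/2,71/2] z:[23,24] -> miss, prune
  N21 x:[26,33] y:[40,46] z:[23,48] -> miss, prune

10 AABB tests over nodes [0, 8, 11, 13, 16, 17, 1, 3, 18, 21]; 2 leaves entered; closest P6.

== RESULT ==
[0, 8, 11, 13, 16, 17, 1, 3, 18, 21]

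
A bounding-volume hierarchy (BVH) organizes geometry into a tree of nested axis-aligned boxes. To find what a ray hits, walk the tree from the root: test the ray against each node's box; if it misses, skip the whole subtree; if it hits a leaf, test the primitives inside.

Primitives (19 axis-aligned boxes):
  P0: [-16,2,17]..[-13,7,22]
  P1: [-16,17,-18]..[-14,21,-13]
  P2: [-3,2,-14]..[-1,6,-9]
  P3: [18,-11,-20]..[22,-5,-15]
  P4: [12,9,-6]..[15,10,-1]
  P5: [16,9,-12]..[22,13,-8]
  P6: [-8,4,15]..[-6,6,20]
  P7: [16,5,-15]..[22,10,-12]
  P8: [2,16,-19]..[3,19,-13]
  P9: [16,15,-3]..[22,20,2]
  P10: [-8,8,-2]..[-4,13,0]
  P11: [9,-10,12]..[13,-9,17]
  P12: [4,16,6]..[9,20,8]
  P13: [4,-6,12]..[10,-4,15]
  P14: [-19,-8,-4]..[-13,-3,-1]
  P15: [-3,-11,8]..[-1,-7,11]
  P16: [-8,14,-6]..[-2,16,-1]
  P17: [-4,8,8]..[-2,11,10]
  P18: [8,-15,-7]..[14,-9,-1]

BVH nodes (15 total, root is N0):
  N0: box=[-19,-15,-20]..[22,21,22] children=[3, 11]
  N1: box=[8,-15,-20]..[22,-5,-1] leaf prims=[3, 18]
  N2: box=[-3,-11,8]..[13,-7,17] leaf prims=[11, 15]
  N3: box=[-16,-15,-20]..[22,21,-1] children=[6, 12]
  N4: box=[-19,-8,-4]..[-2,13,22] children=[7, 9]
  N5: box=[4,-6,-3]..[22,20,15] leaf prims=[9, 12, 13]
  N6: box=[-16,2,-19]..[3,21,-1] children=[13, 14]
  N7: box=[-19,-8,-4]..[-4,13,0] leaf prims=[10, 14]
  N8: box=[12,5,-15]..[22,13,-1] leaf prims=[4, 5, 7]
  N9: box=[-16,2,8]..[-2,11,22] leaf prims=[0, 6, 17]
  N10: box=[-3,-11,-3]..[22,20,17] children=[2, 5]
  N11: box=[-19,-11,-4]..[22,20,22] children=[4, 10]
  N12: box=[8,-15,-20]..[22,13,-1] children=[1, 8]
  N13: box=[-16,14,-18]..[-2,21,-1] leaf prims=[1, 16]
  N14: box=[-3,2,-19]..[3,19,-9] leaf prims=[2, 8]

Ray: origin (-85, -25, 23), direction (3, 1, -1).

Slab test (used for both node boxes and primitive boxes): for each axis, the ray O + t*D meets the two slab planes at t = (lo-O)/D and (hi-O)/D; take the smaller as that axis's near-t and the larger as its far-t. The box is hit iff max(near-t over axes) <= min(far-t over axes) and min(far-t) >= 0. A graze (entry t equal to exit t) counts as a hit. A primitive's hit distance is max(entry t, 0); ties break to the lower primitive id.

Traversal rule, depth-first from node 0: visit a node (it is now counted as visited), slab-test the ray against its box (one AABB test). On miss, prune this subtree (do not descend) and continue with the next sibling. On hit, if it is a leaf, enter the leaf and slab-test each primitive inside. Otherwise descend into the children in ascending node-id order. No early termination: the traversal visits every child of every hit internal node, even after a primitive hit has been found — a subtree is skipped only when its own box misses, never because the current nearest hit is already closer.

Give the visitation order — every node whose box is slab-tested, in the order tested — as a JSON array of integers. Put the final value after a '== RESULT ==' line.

Traverse from the root:
N0 x:[22,107/3] y:[10,46] z:[1,43] -> hit [22,107/3], descend [3, 11]
  N3 x:[23,107/3] y:[10,46] z:[24,43] -> hit [24,107/3], descend [6, 12]
    N6 x:[23,88/3] y:[27,46] z:[24,42] -> hit [27,88/3], descend [13, 14]
      N13 x:[23,83/3] y:[39,46] z:[24,41] -> miss, prune
      N14 x:[82/3,88/3] y:[27,44] z:[32,42] -> miss, prune
    N12 x:[31,107/3] y:[10,38] z:[24,43] -> hit [31,107/3], descend [1, 8]
      N1 x:[31,107/3] y:[10,20] z:[24,43] -> miss, prune
      N8 x:[97/3,107/3] y:[30,38] z:[24,38] -> hit [97/3,107/3] leaf, test {P4(miss), P5@t=34, P7@t=35}
  N11 x:[22,107/3] y:[14,45] z:[1,27] -> hit [22,27], descend [4, 10]
    N4 x:[22,83/3] y:[17,38] z:[1,27] -> hit [22,27], descend [7, 9]
      N7 x:[22,27] y:[17,38] z:[23,27] -> hit [23,27] leaf, test {P10(miss), P14(miss)}
      N9 x:[23,83/3] y:[27,36] z:[1,15] -> miss, prune
    N10 x:[82/3,107/3] y:[14,45] z:[6,26] -> miss, prune

13 AABB tests over nodes [0, 3, 6, 13, 14, 12, 1, 8, 11, 4, 7, 9, 10]; 2 leaves entered; closest P5.

== RESULT ==
[0, 3, 6, 13, 14, 12, 1, 8, 11, 4, 7, 9, 10]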